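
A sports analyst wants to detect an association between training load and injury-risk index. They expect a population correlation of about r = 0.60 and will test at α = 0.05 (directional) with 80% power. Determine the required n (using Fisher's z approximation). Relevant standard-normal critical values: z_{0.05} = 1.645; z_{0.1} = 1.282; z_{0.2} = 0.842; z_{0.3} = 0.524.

n = 16

Fisher's z: C = ½·ln((1+r)/(1−r)) = ½·ln(4.0000) = 0.6931.
n = ((z_{α} + z_β)/C)² + 3.
(1.645 + 0.842) / 0.6931 = 2.487 / 0.6931 = 3.588.
n = 3.588² + 3 = 12.88 + 3 = 15.9.
Round up.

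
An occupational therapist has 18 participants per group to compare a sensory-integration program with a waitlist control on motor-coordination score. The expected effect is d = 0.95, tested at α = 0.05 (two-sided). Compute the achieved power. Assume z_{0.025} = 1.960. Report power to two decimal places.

power ≈ 0.81

For two equal groups, power = Φ(d·√(n/2) − z_{α/2}).
d·√(n/2) = 0.95 × √(18/2) = 0.95 × 3.000 = 2.850.
z_β = 2.850 − 1.960 = 0.890.
Power = Φ(0.890) = 0.813.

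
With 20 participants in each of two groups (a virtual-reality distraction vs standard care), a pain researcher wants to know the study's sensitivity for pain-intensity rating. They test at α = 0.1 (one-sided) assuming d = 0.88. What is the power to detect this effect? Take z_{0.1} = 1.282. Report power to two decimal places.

For two equal groups, power = Φ(d·√(n/2) − z_{α}).
d·√(n/2) = 0.88 × √(20/2) = 0.88 × 3.162 = 2.783.
z_β = 2.783 − 1.282 = 1.501.
Power = Φ(1.501) = 0.933.

power ≈ 0.93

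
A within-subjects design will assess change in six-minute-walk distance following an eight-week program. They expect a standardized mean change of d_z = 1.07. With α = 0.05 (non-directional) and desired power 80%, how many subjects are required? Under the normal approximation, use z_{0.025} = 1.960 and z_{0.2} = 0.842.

For a paired (one-sample on differences) test: n = ((z_{α/2} + z_β) / d)².
z_{α/2} + z_β = 1.960 + 0.842 = 2.802.
n = (2.802 / 1.07)² = 2.619² = 6.86.
Round up.

n = 7 pairs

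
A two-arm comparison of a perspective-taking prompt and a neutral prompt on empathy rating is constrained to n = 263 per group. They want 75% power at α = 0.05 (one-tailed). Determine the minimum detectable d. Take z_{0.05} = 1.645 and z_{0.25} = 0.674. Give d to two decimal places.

d_min ≈ 0.20

For two independent groups of n = 263 each: d_min = (z_{α} + z_β)·√(2/n).
z-sum = 1.645 + 0.674 = 2.319.
d_min = 2.319 × √(2/263) = 2.319 × 0.0872 = 0.202.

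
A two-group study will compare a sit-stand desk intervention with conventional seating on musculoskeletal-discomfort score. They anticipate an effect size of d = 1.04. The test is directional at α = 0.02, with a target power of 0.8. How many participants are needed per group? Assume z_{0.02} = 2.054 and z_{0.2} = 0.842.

n = 16 per group

For two independent groups with equal n: n = 2·((z_{α} + z_β) / d)².
z_{α} + z_β = 2.054 + 0.842 = 2.896.
n = 2 × (2.896 / 1.04)² = 2 × 2.785² = 2 × 7.75 = 15.5.
Round up to the next whole participant.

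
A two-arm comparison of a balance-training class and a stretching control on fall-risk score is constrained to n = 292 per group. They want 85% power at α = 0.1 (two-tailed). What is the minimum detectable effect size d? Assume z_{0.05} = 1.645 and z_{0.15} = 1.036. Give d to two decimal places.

d_min ≈ 0.22

For two independent groups of n = 292 each: d_min = (z_{α/2} + z_β)·√(2/n).
z-sum = 1.645 + 1.036 = 2.681.
d_min = 2.681 × √(2/292) = 2.681 × 0.0828 = 0.222.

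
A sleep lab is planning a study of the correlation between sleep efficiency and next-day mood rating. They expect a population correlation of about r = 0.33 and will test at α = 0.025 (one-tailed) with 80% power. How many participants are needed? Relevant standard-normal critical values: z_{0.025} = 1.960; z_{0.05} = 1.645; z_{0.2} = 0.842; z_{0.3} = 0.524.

Fisher's z: C = ½·ln((1+r)/(1−r)) = ½·ln(1.9851) = 0.3428.
n = ((z_{α} + z_β)/C)² + 3.
(1.960 + 0.842) / 0.3428 = 2.802 / 0.3428 = 8.174.
n = 8.174² + 3 = 66.81 + 3 = 69.8.
Round up.

n = 70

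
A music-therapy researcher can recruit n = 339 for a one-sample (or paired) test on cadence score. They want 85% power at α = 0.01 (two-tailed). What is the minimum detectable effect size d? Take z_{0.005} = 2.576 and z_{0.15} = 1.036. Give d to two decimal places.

For a single sample (or paired design) of n = 339: d_min = (z_{α/2} + z_β)/√n.
z-sum = 2.576 + 1.036 = 3.612.
d_min = 3.612 / √339 = 3.612 / 18.412 = 0.196.

d_min ≈ 0.20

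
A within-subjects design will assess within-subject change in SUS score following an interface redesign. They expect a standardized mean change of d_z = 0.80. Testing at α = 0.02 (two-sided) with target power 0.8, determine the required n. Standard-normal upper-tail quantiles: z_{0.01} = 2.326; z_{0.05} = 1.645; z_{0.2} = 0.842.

For a paired (one-sample on differences) test: n = ((z_{α/2} + z_β) / d)².
z_{α/2} + z_β = 2.326 + 0.842 = 3.168.
n = (3.168 / 0.80)² = 3.960² = 15.68.
Round up.

n = 16 pairs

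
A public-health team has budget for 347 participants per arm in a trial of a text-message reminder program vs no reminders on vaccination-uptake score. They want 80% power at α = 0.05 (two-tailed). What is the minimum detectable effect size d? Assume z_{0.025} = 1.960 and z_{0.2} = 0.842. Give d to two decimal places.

For two independent groups of n = 347 each: d_min = (z_{α/2} + z_β)·√(2/n).
z-sum = 1.960 + 0.842 = 2.802.
d_min = 2.802 × √(2/347) = 2.802 × 0.0759 = 0.213.

d_min ≈ 0.21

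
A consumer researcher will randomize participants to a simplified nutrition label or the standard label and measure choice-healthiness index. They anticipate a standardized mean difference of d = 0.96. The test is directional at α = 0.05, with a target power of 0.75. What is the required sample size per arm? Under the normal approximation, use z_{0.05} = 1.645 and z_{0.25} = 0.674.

For two independent groups with equal n: n = 2·((z_{α} + z_β) / d)².
z_{α} + z_β = 1.645 + 0.674 = 2.319.
n = 2 × (2.319 / 0.96)² = 2 × 2.416² = 2 × 5.84 = 11.7.
Round up to the next whole participant.

n = 12 per group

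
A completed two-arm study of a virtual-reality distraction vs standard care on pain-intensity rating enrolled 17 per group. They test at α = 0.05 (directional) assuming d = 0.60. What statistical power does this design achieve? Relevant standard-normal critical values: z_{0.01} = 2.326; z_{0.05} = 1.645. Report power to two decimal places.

power ≈ 0.54

For two equal groups, power = Φ(d·√(n/2) − z_{α}).
d·√(n/2) = 0.60 × √(17/2) = 0.60 × 2.915 = 1.749.
z_β = 1.749 − 1.645 = 0.104.
Power = Φ(0.104) = 0.542.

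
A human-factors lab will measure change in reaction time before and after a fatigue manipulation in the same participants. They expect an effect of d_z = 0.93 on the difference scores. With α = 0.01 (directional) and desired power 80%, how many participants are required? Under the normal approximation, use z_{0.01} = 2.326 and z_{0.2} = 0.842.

n = 12 pairs

For a paired (one-sample on differences) test: n = ((z_{α} + z_β) / d)².
z_{α} + z_β = 2.326 + 0.842 = 3.168.
n = (3.168 / 0.93)² = 3.406² = 11.60.
Round up.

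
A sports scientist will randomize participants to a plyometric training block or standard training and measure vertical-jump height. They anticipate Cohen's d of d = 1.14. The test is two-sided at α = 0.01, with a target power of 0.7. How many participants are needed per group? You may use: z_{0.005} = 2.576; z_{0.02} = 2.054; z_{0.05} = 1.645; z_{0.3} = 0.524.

n = 15 per group

For two independent groups with equal n: n = 2·((z_{α/2} + z_β) / d)².
z_{α/2} + z_β = 2.576 + 0.524 = 3.100.
n = 2 × (3.100 / 1.14)² = 2 × 2.719² = 2 × 7.39 = 14.8.
Round up to the next whole participant.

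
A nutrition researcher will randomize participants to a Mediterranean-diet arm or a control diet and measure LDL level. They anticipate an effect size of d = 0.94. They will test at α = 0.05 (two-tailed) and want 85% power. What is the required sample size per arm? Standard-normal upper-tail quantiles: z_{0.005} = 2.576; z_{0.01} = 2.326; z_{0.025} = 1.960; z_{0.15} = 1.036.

For two independent groups with equal n: n = 2·((z_{α/2} + z_β) / d)².
z_{α/2} + z_β = 1.960 + 1.036 = 2.996.
n = 2 × (2.996 / 0.94)² = 2 × 3.187² = 2 × 10.16 = 20.3.
Round up to the next whole participant.

n = 21 per group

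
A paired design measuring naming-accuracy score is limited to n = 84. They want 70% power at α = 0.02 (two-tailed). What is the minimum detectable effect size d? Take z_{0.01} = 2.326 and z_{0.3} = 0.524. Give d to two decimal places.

For a single sample (or paired design) of n = 84: d_min = (z_{α/2} + z_β)/√n.
z-sum = 2.326 + 0.524 = 2.850.
d_min = 2.850 / √84 = 2.850 / 9.165 = 0.311.

d_min ≈ 0.31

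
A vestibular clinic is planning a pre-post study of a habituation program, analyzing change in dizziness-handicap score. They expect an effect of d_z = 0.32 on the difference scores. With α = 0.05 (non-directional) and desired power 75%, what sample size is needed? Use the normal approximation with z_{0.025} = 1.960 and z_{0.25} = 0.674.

n = 68 pairs

For a paired (one-sample on differences) test: n = ((z_{α/2} + z_β) / d)².
z_{α/2} + z_β = 1.960 + 0.674 = 2.634.
n = (2.634 / 0.32)² = 8.231² = 67.75.
Round up.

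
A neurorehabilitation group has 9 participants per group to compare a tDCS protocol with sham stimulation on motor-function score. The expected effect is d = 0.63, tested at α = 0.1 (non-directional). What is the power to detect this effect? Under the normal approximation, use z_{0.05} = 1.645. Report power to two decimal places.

power ≈ 0.38

For two equal groups, power = Φ(d·√(n/2) − z_{α/2}).
d·√(n/2) = 0.63 × √(9/2) = 0.63 × 2.121 = 1.336.
z_β = 1.336 − 1.645 = -0.309.
Power = Φ(-0.309) = 0.379.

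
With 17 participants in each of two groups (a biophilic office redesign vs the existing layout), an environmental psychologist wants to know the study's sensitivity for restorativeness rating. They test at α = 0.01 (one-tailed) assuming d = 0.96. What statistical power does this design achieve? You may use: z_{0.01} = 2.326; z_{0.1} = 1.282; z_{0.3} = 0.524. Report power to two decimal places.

For two equal groups, power = Φ(d·√(n/2) − z_{α}).
d·√(n/2) = 0.96 × √(17/2) = 0.96 × 2.915 = 2.799.
z_β = 2.799 − 2.326 = 0.473.
Power = Φ(0.473) = 0.682.

power ≈ 0.68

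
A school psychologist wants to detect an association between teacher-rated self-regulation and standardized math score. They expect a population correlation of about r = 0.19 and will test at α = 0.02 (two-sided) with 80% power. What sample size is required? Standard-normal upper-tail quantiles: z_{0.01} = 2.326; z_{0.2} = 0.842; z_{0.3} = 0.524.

Fisher's z: C = ½·ln((1+r)/(1−r)) = ½·ln(1.4691) = 0.1923.
n = ((z_{α/2} + z_β)/C)² + 3.
(2.326 + 0.842) / 0.1923 = 3.168 / 0.1923 = 16.474.
n = 16.474² + 3 = 271.40 + 3 = 274.4.
Round up.

n = 275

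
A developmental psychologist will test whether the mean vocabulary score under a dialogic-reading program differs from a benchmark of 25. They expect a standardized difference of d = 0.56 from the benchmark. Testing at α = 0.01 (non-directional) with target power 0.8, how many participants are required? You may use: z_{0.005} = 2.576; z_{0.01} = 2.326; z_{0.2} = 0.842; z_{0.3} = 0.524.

For a one-sample test: n = ((z_{α/2} + z_β) / d)².
z_{α/2} + z_β = 2.576 + 0.842 = 3.418.
n = (3.418 / 0.56)² = 6.104² = 37.25.
Round up.

n = 38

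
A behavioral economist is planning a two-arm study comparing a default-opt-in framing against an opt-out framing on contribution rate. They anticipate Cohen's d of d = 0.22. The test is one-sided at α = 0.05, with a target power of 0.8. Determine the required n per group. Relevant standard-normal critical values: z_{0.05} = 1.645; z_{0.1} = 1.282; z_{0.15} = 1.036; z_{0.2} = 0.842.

n = 256 per group

For two independent groups with equal n: n = 2·((z_{α} + z_β) / d)².
z_{α} + z_β = 1.645 + 0.842 = 2.487.
n = 2 × (2.487 / 0.22)² = 2 × 11.305² = 2 × 127.79 = 255.6.
Round up to the next whole participant.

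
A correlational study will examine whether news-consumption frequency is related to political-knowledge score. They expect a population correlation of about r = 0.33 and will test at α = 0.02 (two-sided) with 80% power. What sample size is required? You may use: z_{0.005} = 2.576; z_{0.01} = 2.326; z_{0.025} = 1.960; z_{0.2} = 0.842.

n = 89

Fisher's z: C = ½·ln((1+r)/(1−r)) = ½·ln(1.9851) = 0.3428.
n = ((z_{α/2} + z_β)/C)² + 3.
(2.326 + 0.842) / 0.3428 = 3.168 / 0.3428 = 9.242.
n = 9.242² + 3 = 85.41 + 3 = 88.4.
Round up.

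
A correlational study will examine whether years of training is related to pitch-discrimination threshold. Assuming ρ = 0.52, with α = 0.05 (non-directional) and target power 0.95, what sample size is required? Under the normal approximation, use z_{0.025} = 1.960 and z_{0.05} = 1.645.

n = 43

Fisher's z: C = ½·ln((1+r)/(1−r)) = ½·ln(3.1667) = 0.5763.
n = ((z_{α/2} + z_β)/C)² + 3.
(1.960 + 1.645) / 0.5763 = 3.605 / 0.5763 = 6.255.
n = 6.255² + 3 = 39.13 + 3 = 42.1.
Round up.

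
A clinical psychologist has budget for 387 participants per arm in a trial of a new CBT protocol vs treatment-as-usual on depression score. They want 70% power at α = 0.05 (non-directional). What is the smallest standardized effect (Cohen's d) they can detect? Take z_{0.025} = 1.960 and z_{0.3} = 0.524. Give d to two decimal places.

d_min ≈ 0.18

For two independent groups of n = 387 each: d_min = (z_{α/2} + z_β)·√(2/n).
z-sum = 1.960 + 0.524 = 2.484.
d_min = 2.484 × √(2/387) = 2.484 × 0.0719 = 0.179.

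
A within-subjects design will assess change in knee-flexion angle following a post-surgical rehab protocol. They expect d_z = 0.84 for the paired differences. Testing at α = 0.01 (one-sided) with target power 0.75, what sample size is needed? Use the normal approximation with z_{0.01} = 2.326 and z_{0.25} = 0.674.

For a paired (one-sample on differences) test: n = ((z_{α} + z_β) / d)².
z_{α} + z_β = 2.326 + 0.674 = 3.000.
n = (3.000 / 0.84)² = 3.571² = 12.76.
Round up.

n = 13 pairs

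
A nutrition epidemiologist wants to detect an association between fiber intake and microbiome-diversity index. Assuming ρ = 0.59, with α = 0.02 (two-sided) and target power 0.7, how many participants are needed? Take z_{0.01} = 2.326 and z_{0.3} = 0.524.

Fisher's z: C = ½·ln((1+r)/(1−r)) = ½·ln(3.8780) = 0.6777.
n = ((z_{α/2} + z_β)/C)² + 3.
(2.326 + 0.524) / 0.6777 = 2.850 / 0.6777 = 4.205.
n = 4.205² + 3 = 17.69 + 3 = 20.7.
Round up.

n = 21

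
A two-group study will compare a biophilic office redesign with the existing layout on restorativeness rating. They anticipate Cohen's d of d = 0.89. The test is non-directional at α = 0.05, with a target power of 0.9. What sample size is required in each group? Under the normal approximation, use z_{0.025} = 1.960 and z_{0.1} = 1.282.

n = 27 per group

For two independent groups with equal n: n = 2·((z_{α/2} + z_β) / d)².
z_{α/2} + z_β = 1.960 + 1.282 = 3.242.
n = 2 × (3.242 / 0.89)² = 2 × 3.643² = 2 × 13.27 = 26.5.
Round up to the next whole participant.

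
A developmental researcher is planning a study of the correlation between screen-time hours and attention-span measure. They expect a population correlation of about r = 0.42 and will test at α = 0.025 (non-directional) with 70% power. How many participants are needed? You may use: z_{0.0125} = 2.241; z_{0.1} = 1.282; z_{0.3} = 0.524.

n = 42

Fisher's z: C = ½·ln((1+r)/(1−r)) = ½·ln(2.4483) = 0.4477.
n = ((z_{α/2} + z_β)/C)² + 3.
(2.241 + 0.524) / 0.4477 = 2.765 / 0.4477 = 6.176.
n = 6.176² + 3 = 38.14 + 3 = 41.1.
Round up.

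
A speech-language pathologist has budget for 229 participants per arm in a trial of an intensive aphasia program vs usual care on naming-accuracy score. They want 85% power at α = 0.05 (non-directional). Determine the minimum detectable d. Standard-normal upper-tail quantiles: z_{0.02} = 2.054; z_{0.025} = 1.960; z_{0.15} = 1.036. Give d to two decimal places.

For two independent groups of n = 229 each: d_min = (z_{α/2} + z_β)·√(2/n).
z-sum = 1.960 + 1.036 = 2.996.
d_min = 2.996 × √(2/229) = 2.996 × 0.0935 = 0.280.

d_min ≈ 0.28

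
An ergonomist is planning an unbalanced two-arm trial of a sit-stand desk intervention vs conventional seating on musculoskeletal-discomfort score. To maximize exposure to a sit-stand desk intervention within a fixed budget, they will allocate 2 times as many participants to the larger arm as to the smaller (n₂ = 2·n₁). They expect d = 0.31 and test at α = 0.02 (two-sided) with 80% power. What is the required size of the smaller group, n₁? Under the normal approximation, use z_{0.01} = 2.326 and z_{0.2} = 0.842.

With allocation ratio k = n₂/n₁ = 2, Var(x̄₁−x̄₂) = σ²(1/n₁ + 1/(k·n₁)) = σ²·(k+1)/(k·n₁).
So n₁ = (1 + 1/k)·((z_{α/2} + z_β)/d)² = 1.500 × (3.168/0.31)².
n₁ = 1.500 × 104.44 = 156.7.
Round up: n₁ = 157, giving n₂ = 2 × 157 = 314.

n₁ = 157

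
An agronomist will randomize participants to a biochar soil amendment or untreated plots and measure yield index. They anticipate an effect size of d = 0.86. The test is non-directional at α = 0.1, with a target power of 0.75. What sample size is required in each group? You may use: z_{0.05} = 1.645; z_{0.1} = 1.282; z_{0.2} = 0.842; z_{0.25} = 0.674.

For two independent groups with equal n: n = 2·((z_{α/2} + z_β) / d)².
z_{α/2} + z_β = 1.645 + 0.674 = 2.319.
n = 2 × (2.319 / 0.86)² = 2 × 2.697² = 2 × 7.27 = 14.5.
Round up to the next whole participant.

n = 15 per group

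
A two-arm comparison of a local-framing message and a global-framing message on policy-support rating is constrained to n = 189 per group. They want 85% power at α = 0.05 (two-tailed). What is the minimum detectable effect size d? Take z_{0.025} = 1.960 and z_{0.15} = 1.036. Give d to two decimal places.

d_min ≈ 0.31

For two independent groups of n = 189 each: d_min = (z_{α/2} + z_β)·√(2/n).
z-sum = 1.960 + 1.036 = 2.996.
d_min = 2.996 × √(2/189) = 2.996 × 0.1029 = 0.308.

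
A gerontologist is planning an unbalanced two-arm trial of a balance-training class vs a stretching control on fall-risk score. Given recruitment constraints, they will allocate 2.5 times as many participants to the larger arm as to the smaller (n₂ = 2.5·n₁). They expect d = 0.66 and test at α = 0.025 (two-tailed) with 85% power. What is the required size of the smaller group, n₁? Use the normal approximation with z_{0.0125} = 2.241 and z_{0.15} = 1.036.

n₁ = 35

With allocation ratio k = n₂/n₁ = 2.5, Var(x̄₁−x̄₂) = σ²(1/n₁ + 1/(k·n₁)) = σ²·(k+1)/(k·n₁).
So n₁ = (1 + 1/k)·((z_{α/2} + z_β)/d)² = 1.400 × (3.277/0.66)².
n₁ = 1.400 × 24.65 = 34.5.
Round up: n₁ = 35, giving n₂ = ⌈2.5 × 35⌉ = ⌈87.5⌉ = 88.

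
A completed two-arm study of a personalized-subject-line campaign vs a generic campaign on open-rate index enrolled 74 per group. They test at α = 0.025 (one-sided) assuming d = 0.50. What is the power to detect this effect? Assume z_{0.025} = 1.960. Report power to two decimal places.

For two equal groups, power = Φ(d·√(n/2) − z_{α}).
d·√(n/2) = 0.50 × √(74/2) = 0.50 × 6.083 = 3.041.
z_β = 3.041 − 1.960 = 1.081.
Power = Φ(1.081) = 0.860.

power ≈ 0.86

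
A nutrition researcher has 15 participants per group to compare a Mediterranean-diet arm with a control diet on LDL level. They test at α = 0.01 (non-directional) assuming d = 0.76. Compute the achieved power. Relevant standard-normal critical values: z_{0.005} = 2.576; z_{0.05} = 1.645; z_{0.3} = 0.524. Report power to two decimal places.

For two equal groups, power = Φ(d·√(n/2) − z_{α/2}).
d·√(n/2) = 0.76 × √(15/2) = 0.76 × 2.739 = 2.081.
z_β = 2.081 − 2.576 = -0.495.
Power = Φ(-0.495) = 0.310.

power ≈ 0.31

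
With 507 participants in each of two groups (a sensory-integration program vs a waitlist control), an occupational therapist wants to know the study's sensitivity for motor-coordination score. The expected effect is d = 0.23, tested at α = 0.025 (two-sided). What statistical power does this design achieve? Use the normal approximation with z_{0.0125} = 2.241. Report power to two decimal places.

power ≈ 0.92

For two equal groups, power = Φ(d·√(n/2) − z_{α/2}).
d·√(n/2) = 0.23 × √(507/2) = 0.23 × 15.922 = 3.662.
z_β = 3.662 − 2.241 = 1.421.
Power = Φ(1.421) = 0.922.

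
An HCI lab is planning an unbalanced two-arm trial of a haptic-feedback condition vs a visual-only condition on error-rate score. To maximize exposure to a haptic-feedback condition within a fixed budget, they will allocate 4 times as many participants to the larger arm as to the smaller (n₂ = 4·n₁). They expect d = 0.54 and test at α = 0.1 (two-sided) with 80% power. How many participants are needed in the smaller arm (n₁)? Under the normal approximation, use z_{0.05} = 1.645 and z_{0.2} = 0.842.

n₁ = 27

With allocation ratio k = n₂/n₁ = 4, Var(x̄₁−x̄₂) = σ²(1/n₁ + 1/(k·n₁)) = σ²·(k+1)/(k·n₁).
So n₁ = (1 + 1/k)·((z_{α/2} + z_β)/d)² = 1.250 × (2.487/0.54)².
n₁ = 1.250 × 21.21 = 26.5.
Round up: n₁ = 27, giving n₂ = 4 × 27 = 108.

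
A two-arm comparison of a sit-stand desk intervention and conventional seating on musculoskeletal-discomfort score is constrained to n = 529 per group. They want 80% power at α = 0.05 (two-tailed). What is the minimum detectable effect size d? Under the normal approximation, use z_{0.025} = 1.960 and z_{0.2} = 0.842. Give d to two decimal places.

For two independent groups of n = 529 each: d_min = (z_{α/2} + z_β)·√(2/n).
z-sum = 1.960 + 0.842 = 2.802.
d_min = 2.802 × √(2/529) = 2.802 × 0.0615 = 0.172.

d_min ≈ 0.17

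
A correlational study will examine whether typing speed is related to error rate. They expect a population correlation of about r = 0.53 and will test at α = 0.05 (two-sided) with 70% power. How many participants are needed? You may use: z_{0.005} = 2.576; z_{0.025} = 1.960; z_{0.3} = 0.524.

Fisher's z: C = ½·ln((1+r)/(1−r)) = ½·ln(3.2553) = 0.5901.
n = ((z_{α/2} + z_β)/C)² + 3.
(1.960 + 0.524) / 0.5901 = 2.484 / 0.5901 = 4.209.
n = 4.209² + 3 = 17.72 + 3 = 20.7.
Round up.

n = 21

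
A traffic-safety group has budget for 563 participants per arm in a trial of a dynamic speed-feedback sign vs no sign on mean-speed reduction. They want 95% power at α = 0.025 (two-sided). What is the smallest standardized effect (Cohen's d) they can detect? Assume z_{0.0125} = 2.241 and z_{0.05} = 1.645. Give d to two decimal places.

d_min ≈ 0.23

For two independent groups of n = 563 each: d_min = (z_{α/2} + z_β)·√(2/n).
z-sum = 2.241 + 1.645 = 3.886.
d_min = 3.886 × √(2/563) = 3.886 × 0.0596 = 0.232.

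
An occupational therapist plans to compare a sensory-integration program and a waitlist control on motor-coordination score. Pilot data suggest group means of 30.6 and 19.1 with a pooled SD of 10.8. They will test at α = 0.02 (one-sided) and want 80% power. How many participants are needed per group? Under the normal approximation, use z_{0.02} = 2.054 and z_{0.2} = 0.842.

Cohen's d = |M₁ − M₂| / SD_pooled = |30.6 − 19.1| / 10.8 = 11.5 / 10.8 = 1.065.
For two independent groups with equal n: n = 2·((z_{α} + z_β) / d)².
z_{α} + z_β = 2.054 + 0.842 = 2.896.
n = 2 × (2.896 / 1.065)² = 2 × 2.719² = 2 × 7.39 = 14.8.
Round up to the next whole participant.

n = 15 per group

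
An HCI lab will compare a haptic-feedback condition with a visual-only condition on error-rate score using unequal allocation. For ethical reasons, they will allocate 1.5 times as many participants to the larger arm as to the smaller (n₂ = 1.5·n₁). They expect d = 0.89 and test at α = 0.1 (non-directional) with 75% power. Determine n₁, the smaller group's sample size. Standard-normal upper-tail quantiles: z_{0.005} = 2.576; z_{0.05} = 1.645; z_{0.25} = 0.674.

n₁ = 12

With allocation ratio k = n₂/n₁ = 1.5, Var(x̄₁−x̄₂) = σ²(1/n₁ + 1/(k·n₁)) = σ²·(k+1)/(k·n₁).
So n₁ = (1 + 1/k)·((z_{α/2} + z_β)/d)² = 1.667 × (2.319/0.89)².
n₁ = 1.667 × 6.79 = 11.3.
Round up: n₁ = 12, giving n₂ = 1.5 × 12 = 18.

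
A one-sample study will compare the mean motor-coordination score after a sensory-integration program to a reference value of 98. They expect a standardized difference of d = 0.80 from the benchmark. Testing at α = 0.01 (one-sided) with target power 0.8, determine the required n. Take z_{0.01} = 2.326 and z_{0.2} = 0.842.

n = 16

For a one-sample test: n = ((z_{α} + z_β) / d)².
z_{α} + z_β = 2.326 + 0.842 = 3.168.
n = (3.168 / 0.80)² = 3.960² = 15.68.
Round up.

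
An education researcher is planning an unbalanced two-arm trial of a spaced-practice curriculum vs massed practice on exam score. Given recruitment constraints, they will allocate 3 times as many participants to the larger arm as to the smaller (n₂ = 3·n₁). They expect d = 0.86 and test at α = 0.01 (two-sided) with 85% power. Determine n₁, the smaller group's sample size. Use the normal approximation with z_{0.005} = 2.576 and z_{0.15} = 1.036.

With allocation ratio k = n₂/n₁ = 3, Var(x̄₁−x̄₂) = σ²(1/n₁ + 1/(k·n₁)) = σ²·(k+1)/(k·n₁).
So n₁ = (1 + 1/k)·((z_{α/2} + z_β)/d)² = 1.333 × (3.612/0.86)².
n₁ = 1.333 × 17.64 = 23.5.
Round up: n₁ = 24, giving n₂ = 3 × 24 = 72.

n₁ = 24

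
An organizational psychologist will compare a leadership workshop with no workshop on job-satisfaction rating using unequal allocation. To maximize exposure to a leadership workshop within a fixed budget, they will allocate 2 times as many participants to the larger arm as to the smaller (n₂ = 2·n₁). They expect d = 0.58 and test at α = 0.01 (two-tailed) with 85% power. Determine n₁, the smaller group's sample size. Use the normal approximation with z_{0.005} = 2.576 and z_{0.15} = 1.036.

With allocation ratio k = n₂/n₁ = 2, Var(x̄₁−x̄₂) = σ²(1/n₁ + 1/(k·n₁)) = σ²·(k+1)/(k·n₁).
So n₁ = (1 + 1/k)·((z_{α/2} + z_β)/d)² = 1.500 × (3.612/0.58)².
n₁ = 1.500 × 38.78 = 58.2.
Round up: n₁ = 59, giving n₂ = 2 × 59 = 118.

n₁ = 59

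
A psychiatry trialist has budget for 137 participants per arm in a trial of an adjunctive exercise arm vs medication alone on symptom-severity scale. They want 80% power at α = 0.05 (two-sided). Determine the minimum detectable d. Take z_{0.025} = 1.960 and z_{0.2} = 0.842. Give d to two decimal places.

d_min ≈ 0.34

For two independent groups of n = 137 each: d_min = (z_{α/2} + z_β)·√(2/n).
z-sum = 1.960 + 0.842 = 2.802.
d_min = 2.802 × √(2/137) = 2.802 × 0.1208 = 0.339.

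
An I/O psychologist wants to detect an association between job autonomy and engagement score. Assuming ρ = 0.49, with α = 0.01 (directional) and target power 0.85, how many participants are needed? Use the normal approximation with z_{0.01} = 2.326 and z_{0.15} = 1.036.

n = 43

Fisher's z: C = ½·ln((1+r)/(1−r)) = ½·ln(2.9216) = 0.5361.
n = ((z_{α} + z_β)/C)² + 3.
(2.326 + 1.036) / 0.5361 = 3.362 / 0.5361 = 6.271.
n = 6.271² + 3 = 39.33 + 3 = 42.3.
Round up.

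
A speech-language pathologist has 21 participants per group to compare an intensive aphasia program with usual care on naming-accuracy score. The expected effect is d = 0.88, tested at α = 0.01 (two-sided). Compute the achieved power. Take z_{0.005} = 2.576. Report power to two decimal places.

For two equal groups, power = Φ(d·√(n/2) − z_{α/2}).
d·√(n/2) = 0.88 × √(21/2) = 0.88 × 3.240 = 2.852.
z_β = 2.852 − 2.576 = 0.276.
Power = Φ(0.276) = 0.609.

power ≈ 0.61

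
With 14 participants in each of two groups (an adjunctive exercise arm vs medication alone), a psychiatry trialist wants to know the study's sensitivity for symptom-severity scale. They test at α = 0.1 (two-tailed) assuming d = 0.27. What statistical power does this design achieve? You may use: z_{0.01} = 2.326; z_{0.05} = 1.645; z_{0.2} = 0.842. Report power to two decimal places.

power ≈ 0.18

For two equal groups, power = Φ(d·√(n/2) − z_{α/2}).
d·√(n/2) = 0.27 × √(14/2) = 0.27 × 2.646 = 0.714.
z_β = 0.714 − 1.645 = -0.931.
Power = Φ(-0.931) = 0.176.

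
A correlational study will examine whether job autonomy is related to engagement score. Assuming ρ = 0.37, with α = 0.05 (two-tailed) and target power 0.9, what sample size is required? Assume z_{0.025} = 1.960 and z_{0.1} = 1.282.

n = 73

Fisher's z: C = ½·ln((1+r)/(1−r)) = ½·ln(2.1746) = 0.3884.
n = ((z_{α/2} + z_β)/C)² + 3.
(1.960 + 1.282) / 0.3884 = 3.242 / 0.3884 = 8.347.
n = 8.347² + 3 = 69.67 + 3 = 72.7.
Round up.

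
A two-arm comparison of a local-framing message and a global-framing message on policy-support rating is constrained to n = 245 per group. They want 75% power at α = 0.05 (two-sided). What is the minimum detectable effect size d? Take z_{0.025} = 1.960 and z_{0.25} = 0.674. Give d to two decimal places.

For two independent groups of n = 245 each: d_min = (z_{α/2} + z_β)·√(2/n).
z-sum = 1.960 + 0.674 = 2.634.
d_min = 2.634 × √(2/245) = 2.634 × 0.0904 = 0.238.

d_min ≈ 0.24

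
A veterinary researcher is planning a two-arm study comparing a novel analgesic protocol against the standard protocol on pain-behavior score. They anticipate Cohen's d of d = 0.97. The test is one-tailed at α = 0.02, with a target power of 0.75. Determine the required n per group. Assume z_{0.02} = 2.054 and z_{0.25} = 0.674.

n = 16 per group

For two independent groups with equal n: n = 2·((z_{α} + z_β) / d)².
z_{α} + z_β = 2.054 + 0.674 = 2.728.
n = 2 × (2.728 / 0.97)² = 2 × 2.812² = 2 × 7.91 = 15.8.
Round up to the next whole participant.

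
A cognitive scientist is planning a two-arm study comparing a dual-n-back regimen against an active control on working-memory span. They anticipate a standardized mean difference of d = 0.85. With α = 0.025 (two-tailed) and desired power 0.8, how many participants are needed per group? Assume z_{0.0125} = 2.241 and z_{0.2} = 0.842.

For two independent groups with equal n: n = 2·((z_{α/2} + z_β) / d)².
z_{α/2} + z_β = 2.241 + 0.842 = 3.083.
n = 2 × (3.083 / 0.85)² = 2 × 3.627² = 2 × 13.16 = 26.3.
Round up to the next whole participant.

n = 27 per group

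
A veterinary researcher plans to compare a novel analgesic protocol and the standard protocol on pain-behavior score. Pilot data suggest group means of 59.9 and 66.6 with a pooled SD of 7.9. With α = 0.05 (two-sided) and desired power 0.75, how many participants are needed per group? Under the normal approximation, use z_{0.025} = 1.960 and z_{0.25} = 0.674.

n = 20 per group

Cohen's d = |M₁ − M₂| / SD_pooled = |59.9 − 66.6| / 7.9 = 6.7 / 7.9 = 0.848.
For two independent groups with equal n: n = 2·((z_{α/2} + z_β) / d)².
z_{α/2} + z_β = 1.960 + 0.674 = 2.634.
n = 2 × (2.634 / 0.848)² = 2 × 3.106² = 2 × 9.65 = 19.3.
Round up to the next whole participant.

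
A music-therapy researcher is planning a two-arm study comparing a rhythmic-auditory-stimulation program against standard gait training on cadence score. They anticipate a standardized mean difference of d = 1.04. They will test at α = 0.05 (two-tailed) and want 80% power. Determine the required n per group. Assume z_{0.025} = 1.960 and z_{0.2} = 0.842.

n = 15 per group

For two independent groups with equal n: n = 2·((z_{α/2} + z_β) / d)².
z_{α/2} + z_β = 1.960 + 0.842 = 2.802.
n = 2 × (2.802 / 1.04)² = 2 × 2.694² = 2 × 7.26 = 14.5.
Round up to the next whole participant.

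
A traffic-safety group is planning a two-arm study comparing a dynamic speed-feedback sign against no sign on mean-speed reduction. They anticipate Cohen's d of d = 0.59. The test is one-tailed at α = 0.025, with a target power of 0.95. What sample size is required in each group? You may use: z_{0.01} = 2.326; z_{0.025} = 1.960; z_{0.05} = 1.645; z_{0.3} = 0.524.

n = 75 per group

For two independent groups with equal n: n = 2·((z_{α} + z_β) / d)².
z_{α} + z_β = 1.960 + 1.645 = 3.605.
n = 2 × (3.605 / 0.59)² = 2 × 6.110² = 2 × 37.33 = 74.7.
Round up to the next whole participant.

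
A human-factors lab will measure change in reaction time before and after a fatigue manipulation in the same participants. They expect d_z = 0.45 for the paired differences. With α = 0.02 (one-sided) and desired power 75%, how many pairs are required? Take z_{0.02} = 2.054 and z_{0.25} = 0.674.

For a paired (one-sample on differences) test: n = ((z_{α} + z_β) / d)².
z_{α} + z_β = 2.054 + 0.674 = 2.728.
n = (2.728 / 0.45)² = 6.062² = 36.75.
Round up.

n = 37 pairs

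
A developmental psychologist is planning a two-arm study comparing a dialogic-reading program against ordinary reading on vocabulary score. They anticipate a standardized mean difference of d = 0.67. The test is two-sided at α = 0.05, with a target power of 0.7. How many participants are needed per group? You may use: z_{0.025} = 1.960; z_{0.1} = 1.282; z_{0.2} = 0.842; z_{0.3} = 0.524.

For two independent groups with equal n: n = 2·((z_{α/2} + z_β) / d)².
z_{α/2} + z_β = 1.960 + 0.524 = 2.484.
n = 2 × (2.484 / 0.67)² = 2 × 3.707² = 2 × 13.75 = 27.5.
Round up to the next whole participant.

n = 28 per group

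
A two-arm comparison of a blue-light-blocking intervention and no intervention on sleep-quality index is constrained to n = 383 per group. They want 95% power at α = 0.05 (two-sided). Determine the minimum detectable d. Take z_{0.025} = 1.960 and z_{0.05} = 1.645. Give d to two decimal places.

d_min ≈ 0.26

For two independent groups of n = 383 each: d_min = (z_{α/2} + z_β)·√(2/n).
z-sum = 1.960 + 1.645 = 3.605.
d_min = 3.605 × √(2/383) = 3.605 × 0.0723 = 0.261.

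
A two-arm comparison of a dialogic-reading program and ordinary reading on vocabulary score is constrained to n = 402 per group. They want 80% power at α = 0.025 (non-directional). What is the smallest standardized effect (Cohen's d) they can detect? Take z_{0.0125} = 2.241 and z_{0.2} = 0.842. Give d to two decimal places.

d_min ≈ 0.22

For two independent groups of n = 402 each: d_min = (z_{α/2} + z_β)·√(2/n).
z-sum = 2.241 + 0.842 = 3.083.
d_min = 3.083 × √(2/402) = 3.083 × 0.0705 = 0.217.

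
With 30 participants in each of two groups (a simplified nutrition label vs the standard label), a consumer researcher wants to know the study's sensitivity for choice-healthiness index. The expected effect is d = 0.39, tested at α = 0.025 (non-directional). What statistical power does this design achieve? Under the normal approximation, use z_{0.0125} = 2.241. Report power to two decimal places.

power ≈ 0.23

For two equal groups, power = Φ(d·√(n/2) − z_{α/2}).
d·√(n/2) = 0.39 × √(30/2) = 0.39 × 3.873 = 1.510.
z_β = 1.510 − 2.241 = -0.731.
Power = Φ(-0.731) = 0.233.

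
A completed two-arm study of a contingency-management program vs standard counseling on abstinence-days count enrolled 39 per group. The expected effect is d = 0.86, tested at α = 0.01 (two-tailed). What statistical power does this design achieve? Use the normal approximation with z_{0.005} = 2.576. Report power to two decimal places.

For two equal groups, power = Φ(d·√(n/2) − z_{α/2}).
d·√(n/2) = 0.86 × √(39/2) = 0.86 × 4.416 = 3.798.
z_β = 3.798 − 2.576 = 1.222.
Power = Φ(1.222) = 0.889.

power ≈ 0.89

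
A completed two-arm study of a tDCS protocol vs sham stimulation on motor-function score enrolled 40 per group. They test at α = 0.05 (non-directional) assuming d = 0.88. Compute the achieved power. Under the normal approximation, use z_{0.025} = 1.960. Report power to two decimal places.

For two equal groups, power = Φ(d·√(n/2) − z_{α/2}).
d·√(n/2) = 0.88 × √(40/2) = 0.88 × 4.472 = 3.935.
z_β = 3.935 − 1.960 = 1.975.
Power = Φ(1.975) = 0.976.

power ≈ 0.98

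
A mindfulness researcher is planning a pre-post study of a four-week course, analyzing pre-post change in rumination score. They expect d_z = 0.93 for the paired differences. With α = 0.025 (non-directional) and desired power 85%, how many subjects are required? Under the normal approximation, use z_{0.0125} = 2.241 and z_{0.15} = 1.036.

For a paired (one-sample on differences) test: n = ((z_{α/2} + z_β) / d)².
z_{α/2} + z_β = 2.241 + 1.036 = 3.277.
n = (3.277 / 0.93)² = 3.524² = 12.42.
Round up.

n = 13 pairs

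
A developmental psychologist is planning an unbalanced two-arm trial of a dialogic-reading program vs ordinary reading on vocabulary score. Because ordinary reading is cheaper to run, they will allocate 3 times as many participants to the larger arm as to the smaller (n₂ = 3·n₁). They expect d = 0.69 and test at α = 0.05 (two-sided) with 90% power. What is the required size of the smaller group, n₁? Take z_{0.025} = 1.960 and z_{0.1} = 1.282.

With allocation ratio k = n₂/n₁ = 3, Var(x̄₁−x̄₂) = σ²(1/n₁ + 1/(k·n₁)) = σ²·(k+1)/(k·n₁).
So n₁ = (1 + 1/k)·((z_{α/2} + z_β)/d)² = 1.333 × (3.242/0.69)².
n₁ = 1.333 × 22.08 = 29.4.
Round up: n₁ = 30, giving n₂ = 3 × 30 = 90.

n₁ = 30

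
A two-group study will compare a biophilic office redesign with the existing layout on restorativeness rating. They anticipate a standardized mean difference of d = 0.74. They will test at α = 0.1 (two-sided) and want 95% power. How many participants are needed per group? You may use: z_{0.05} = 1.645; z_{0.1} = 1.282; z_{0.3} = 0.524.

n = 40 per group

For two independent groups with equal n: n = 2·((z_{α/2} + z_β) / d)².
z_{α/2} + z_β = 1.645 + 1.645 = 3.290.
n = 2 × (3.290 / 0.74)² = 2 × 4.446² = 2 × 19.77 = 39.5.
Round up to the next whole participant.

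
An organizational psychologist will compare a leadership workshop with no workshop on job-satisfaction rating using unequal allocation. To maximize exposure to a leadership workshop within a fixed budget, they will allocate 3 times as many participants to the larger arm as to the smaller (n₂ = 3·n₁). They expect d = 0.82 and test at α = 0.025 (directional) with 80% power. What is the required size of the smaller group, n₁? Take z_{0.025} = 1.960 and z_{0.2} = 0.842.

n₁ = 16

With allocation ratio k = n₂/n₁ = 3, Var(x̄₁−x̄₂) = σ²(1/n₁ + 1/(k·n₁)) = σ²·(k+1)/(k·n₁).
So n₁ = (1 + 1/k)·((z_{α} + z_β)/d)² = 1.333 × (2.802/0.82)².
n₁ = 1.333 × 11.68 = 15.6.
Round up: n₁ = 16, giving n₂ = 3 × 16 = 48.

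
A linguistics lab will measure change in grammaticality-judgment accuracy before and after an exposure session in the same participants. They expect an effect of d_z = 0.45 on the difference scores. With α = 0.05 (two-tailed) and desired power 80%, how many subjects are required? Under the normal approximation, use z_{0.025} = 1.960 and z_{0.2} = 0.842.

For a paired (one-sample on differences) test: n = ((z_{α/2} + z_β) / d)².
z_{α/2} + z_β = 1.960 + 0.842 = 2.802.
n = (2.802 / 0.45)² = 6.227² = 38.77.
Round up.

n = 39 pairs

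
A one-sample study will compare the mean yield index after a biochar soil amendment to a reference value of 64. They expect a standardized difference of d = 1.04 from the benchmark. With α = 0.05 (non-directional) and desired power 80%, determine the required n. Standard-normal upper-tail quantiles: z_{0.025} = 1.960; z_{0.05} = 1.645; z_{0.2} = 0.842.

For a one-sample test: n = ((z_{α/2} + z_β) / d)².
z_{α/2} + z_β = 1.960 + 0.842 = 2.802.
n = (2.802 / 1.04)² = 2.694² = 7.26.
Round up.

n = 8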